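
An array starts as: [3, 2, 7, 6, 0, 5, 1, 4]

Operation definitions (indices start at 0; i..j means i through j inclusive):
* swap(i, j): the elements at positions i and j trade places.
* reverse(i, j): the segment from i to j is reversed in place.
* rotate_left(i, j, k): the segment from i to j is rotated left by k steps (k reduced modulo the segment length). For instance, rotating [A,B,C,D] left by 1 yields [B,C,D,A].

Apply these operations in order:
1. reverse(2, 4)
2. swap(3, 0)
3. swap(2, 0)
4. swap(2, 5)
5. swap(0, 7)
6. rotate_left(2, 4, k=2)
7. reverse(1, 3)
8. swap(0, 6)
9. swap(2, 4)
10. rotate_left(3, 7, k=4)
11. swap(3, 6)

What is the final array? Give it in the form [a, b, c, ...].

Answer: [1, 5, 3, 6, 2, 7, 0, 4]

Derivation:
After 1 (reverse(2, 4)): [3, 2, 0, 6, 7, 5, 1, 4]
After 2 (swap(3, 0)): [6, 2, 0, 3, 7, 5, 1, 4]
After 3 (swap(2, 0)): [0, 2, 6, 3, 7, 5, 1, 4]
After 4 (swap(2, 5)): [0, 2, 5, 3, 7, 6, 1, 4]
After 5 (swap(0, 7)): [4, 2, 5, 3, 7, 6, 1, 0]
After 6 (rotate_left(2, 4, k=2)): [4, 2, 7, 5, 3, 6, 1, 0]
After 7 (reverse(1, 3)): [4, 5, 7, 2, 3, 6, 1, 0]
After 8 (swap(0, 6)): [1, 5, 7, 2, 3, 6, 4, 0]
After 9 (swap(2, 4)): [1, 5, 3, 2, 7, 6, 4, 0]
After 10 (rotate_left(3, 7, k=4)): [1, 5, 3, 0, 2, 7, 6, 4]
After 11 (swap(3, 6)): [1, 5, 3, 6, 2, 7, 0, 4]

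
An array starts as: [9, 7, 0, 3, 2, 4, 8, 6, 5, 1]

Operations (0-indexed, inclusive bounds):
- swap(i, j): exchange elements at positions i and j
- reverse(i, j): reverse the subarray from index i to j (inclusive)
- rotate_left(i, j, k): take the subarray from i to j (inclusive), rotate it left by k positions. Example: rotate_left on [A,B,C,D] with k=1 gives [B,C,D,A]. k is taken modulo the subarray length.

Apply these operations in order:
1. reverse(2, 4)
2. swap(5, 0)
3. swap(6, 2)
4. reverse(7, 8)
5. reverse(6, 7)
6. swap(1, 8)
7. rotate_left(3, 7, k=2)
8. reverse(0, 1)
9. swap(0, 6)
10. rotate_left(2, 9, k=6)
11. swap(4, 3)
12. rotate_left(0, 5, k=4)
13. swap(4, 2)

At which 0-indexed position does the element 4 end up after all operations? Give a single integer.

Answer: 3

Derivation:
After 1 (reverse(2, 4)): [9, 7, 2, 3, 0, 4, 8, 6, 5, 1]
After 2 (swap(5, 0)): [4, 7, 2, 3, 0, 9, 8, 6, 5, 1]
After 3 (swap(6, 2)): [4, 7, 8, 3, 0, 9, 2, 6, 5, 1]
After 4 (reverse(7, 8)): [4, 7, 8, 3, 0, 9, 2, 5, 6, 1]
After 5 (reverse(6, 7)): [4, 7, 8, 3, 0, 9, 5, 2, 6, 1]
After 6 (swap(1, 8)): [4, 6, 8, 3, 0, 9, 5, 2, 7, 1]
After 7 (rotate_left(3, 7, k=2)): [4, 6, 8, 9, 5, 2, 3, 0, 7, 1]
After 8 (reverse(0, 1)): [6, 4, 8, 9, 5, 2, 3, 0, 7, 1]
After 9 (swap(0, 6)): [3, 4, 8, 9, 5, 2, 6, 0, 7, 1]
After 10 (rotate_left(2, 9, k=6)): [3, 4, 7, 1, 8, 9, 5, 2, 6, 0]
After 11 (swap(4, 3)): [3, 4, 7, 8, 1, 9, 5, 2, 6, 0]
After 12 (rotate_left(0, 5, k=4)): [1, 9, 3, 4, 7, 8, 5, 2, 6, 0]
After 13 (swap(4, 2)): [1, 9, 7, 4, 3, 8, 5, 2, 6, 0]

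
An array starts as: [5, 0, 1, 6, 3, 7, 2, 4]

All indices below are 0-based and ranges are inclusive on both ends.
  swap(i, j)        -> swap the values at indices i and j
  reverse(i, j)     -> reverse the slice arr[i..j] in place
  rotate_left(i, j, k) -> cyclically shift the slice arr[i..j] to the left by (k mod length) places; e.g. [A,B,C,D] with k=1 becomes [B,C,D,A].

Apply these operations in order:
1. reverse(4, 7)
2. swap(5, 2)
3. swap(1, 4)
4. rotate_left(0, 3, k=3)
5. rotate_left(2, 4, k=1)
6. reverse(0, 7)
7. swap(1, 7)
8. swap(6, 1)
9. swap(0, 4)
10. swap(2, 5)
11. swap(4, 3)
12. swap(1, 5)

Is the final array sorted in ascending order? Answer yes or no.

After 1 (reverse(4, 7)): [5, 0, 1, 6, 4, 2, 7, 3]
After 2 (swap(5, 2)): [5, 0, 2, 6, 4, 1, 7, 3]
After 3 (swap(1, 4)): [5, 4, 2, 6, 0, 1, 7, 3]
After 4 (rotate_left(0, 3, k=3)): [6, 5, 4, 2, 0, 1, 7, 3]
After 5 (rotate_left(2, 4, k=1)): [6, 5, 2, 0, 4, 1, 7, 3]
After 6 (reverse(0, 7)): [3, 7, 1, 4, 0, 2, 5, 6]
After 7 (swap(1, 7)): [3, 6, 1, 4, 0, 2, 5, 7]
After 8 (swap(6, 1)): [3, 5, 1, 4, 0, 2, 6, 7]
After 9 (swap(0, 4)): [0, 5, 1, 4, 3, 2, 6, 7]
After 10 (swap(2, 5)): [0, 5, 2, 4, 3, 1, 6, 7]
After 11 (swap(4, 3)): [0, 5, 2, 3, 4, 1, 6, 7]
After 12 (swap(1, 5)): [0, 1, 2, 3, 4, 5, 6, 7]

Answer: yes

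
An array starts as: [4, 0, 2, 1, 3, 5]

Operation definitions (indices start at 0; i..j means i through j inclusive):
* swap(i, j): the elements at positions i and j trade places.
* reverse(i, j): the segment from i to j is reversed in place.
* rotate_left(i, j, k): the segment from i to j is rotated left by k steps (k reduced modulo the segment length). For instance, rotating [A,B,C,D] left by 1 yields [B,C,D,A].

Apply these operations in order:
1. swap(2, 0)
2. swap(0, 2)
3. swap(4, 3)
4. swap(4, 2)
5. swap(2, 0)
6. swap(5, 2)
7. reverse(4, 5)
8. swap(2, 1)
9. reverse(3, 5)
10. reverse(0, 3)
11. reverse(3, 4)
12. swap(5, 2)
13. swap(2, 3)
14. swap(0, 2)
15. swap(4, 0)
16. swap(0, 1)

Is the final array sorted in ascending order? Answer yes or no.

Answer: yes

Derivation:
After 1 (swap(2, 0)): [2, 0, 4, 1, 3, 5]
After 2 (swap(0, 2)): [4, 0, 2, 1, 3, 5]
After 3 (swap(4, 3)): [4, 0, 2, 3, 1, 5]
After 4 (swap(4, 2)): [4, 0, 1, 3, 2, 5]
After 5 (swap(2, 0)): [1, 0, 4, 3, 2, 5]
After 6 (swap(5, 2)): [1, 0, 5, 3, 2, 4]
After 7 (reverse(4, 5)): [1, 0, 5, 3, 4, 2]
After 8 (swap(2, 1)): [1, 5, 0, 3, 4, 2]
After 9 (reverse(3, 5)): [1, 5, 0, 2, 4, 3]
After 10 (reverse(0, 3)): [2, 0, 5, 1, 4, 3]
After 11 (reverse(3, 4)): [2, 0, 5, 4, 1, 3]
After 12 (swap(5, 2)): [2, 0, 3, 4, 1, 5]
After 13 (swap(2, 3)): [2, 0, 4, 3, 1, 5]
After 14 (swap(0, 2)): [4, 0, 2, 3, 1, 5]
After 15 (swap(4, 0)): [1, 0, 2, 3, 4, 5]
After 16 (swap(0, 1)): [0, 1, 2, 3, 4, 5]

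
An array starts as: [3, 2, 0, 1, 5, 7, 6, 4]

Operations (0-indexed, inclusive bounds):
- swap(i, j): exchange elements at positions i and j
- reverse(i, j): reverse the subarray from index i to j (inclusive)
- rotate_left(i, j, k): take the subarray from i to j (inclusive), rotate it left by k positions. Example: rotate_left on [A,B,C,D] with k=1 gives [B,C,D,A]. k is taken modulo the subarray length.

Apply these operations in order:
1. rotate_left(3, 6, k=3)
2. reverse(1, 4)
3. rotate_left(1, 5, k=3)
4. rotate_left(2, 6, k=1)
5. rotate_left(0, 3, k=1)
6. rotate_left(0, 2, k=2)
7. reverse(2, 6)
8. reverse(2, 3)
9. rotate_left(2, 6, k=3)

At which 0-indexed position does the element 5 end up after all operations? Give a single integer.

Answer: 5

Derivation:
After 1 (rotate_left(3, 6, k=3)): [3, 2, 0, 6, 1, 5, 7, 4]
After 2 (reverse(1, 4)): [3, 1, 6, 0, 2, 5, 7, 4]
After 3 (rotate_left(1, 5, k=3)): [3, 2, 5, 1, 6, 0, 7, 4]
After 4 (rotate_left(2, 6, k=1)): [3, 2, 1, 6, 0, 7, 5, 4]
After 5 (rotate_left(0, 3, k=1)): [2, 1, 6, 3, 0, 7, 5, 4]
After 6 (rotate_left(0, 2, k=2)): [6, 2, 1, 3, 0, 7, 5, 4]
After 7 (reverse(2, 6)): [6, 2, 5, 7, 0, 3, 1, 4]
After 8 (reverse(2, 3)): [6, 2, 7, 5, 0, 3, 1, 4]
After 9 (rotate_left(2, 6, k=3)): [6, 2, 3, 1, 7, 5, 0, 4]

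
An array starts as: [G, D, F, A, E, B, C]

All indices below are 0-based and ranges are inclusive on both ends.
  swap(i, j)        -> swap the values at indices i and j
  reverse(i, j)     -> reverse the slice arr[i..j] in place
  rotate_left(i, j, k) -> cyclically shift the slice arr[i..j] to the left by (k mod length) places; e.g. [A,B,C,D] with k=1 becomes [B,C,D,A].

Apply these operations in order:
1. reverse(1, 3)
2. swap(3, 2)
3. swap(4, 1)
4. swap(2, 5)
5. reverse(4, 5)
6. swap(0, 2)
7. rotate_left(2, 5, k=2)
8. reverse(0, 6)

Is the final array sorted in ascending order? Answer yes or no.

Answer: no

Derivation:
After 1 (reverse(1, 3)): [G, A, F, D, E, B, C]
After 2 (swap(3, 2)): [G, A, D, F, E, B, C]
After 3 (swap(4, 1)): [G, E, D, F, A, B, C]
After 4 (swap(2, 5)): [G, E, B, F, A, D, C]
After 5 (reverse(4, 5)): [G, E, B, F, D, A, C]
After 6 (swap(0, 2)): [B, E, G, F, D, A, C]
After 7 (rotate_left(2, 5, k=2)): [B, E, D, A, G, F, C]
After 8 (reverse(0, 6)): [C, F, G, A, D, E, B]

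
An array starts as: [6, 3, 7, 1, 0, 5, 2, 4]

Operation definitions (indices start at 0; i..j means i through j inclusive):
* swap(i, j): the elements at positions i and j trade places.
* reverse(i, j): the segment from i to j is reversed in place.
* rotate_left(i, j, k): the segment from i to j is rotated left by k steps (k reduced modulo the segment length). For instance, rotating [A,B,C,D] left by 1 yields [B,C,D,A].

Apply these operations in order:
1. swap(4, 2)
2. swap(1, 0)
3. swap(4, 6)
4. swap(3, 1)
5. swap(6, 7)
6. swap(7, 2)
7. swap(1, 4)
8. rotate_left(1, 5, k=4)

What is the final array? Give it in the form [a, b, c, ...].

After 1 (swap(4, 2)): [6, 3, 0, 1, 7, 5, 2, 4]
After 2 (swap(1, 0)): [3, 6, 0, 1, 7, 5, 2, 4]
After 3 (swap(4, 6)): [3, 6, 0, 1, 2, 5, 7, 4]
After 4 (swap(3, 1)): [3, 1, 0, 6, 2, 5, 7, 4]
After 5 (swap(6, 7)): [3, 1, 0, 6, 2, 5, 4, 7]
After 6 (swap(7, 2)): [3, 1, 7, 6, 2, 5, 4, 0]
After 7 (swap(1, 4)): [3, 2, 7, 6, 1, 5, 4, 0]
After 8 (rotate_left(1, 5, k=4)): [3, 5, 2, 7, 6, 1, 4, 0]

Answer: [3, 5, 2, 7, 6, 1, 4, 0]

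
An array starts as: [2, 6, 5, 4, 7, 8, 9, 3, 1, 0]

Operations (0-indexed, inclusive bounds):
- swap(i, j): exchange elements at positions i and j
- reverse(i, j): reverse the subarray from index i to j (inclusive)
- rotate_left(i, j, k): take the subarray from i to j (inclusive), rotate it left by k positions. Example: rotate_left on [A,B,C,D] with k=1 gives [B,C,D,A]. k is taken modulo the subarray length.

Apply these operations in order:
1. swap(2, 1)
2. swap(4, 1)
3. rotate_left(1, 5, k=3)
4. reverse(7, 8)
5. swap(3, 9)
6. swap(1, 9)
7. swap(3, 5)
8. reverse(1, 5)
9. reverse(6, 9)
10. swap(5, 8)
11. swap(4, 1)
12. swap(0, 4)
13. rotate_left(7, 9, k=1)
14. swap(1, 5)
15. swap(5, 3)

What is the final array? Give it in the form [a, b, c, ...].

Answer: [0, 1, 6, 8, 2, 4, 5, 7, 9, 3]

Derivation:
After 1 (swap(2, 1)): [2, 5, 6, 4, 7, 8, 9, 3, 1, 0]
After 2 (swap(4, 1)): [2, 7, 6, 4, 5, 8, 9, 3, 1, 0]
After 3 (rotate_left(1, 5, k=3)): [2, 5, 8, 7, 6, 4, 9, 3, 1, 0]
After 4 (reverse(7, 8)): [2, 5, 8, 7, 6, 4, 9, 1, 3, 0]
After 5 (swap(3, 9)): [2, 5, 8, 0, 6, 4, 9, 1, 3, 7]
After 6 (swap(1, 9)): [2, 7, 8, 0, 6, 4, 9, 1, 3, 5]
After 7 (swap(3, 5)): [2, 7, 8, 4, 6, 0, 9, 1, 3, 5]
After 8 (reverse(1, 5)): [2, 0, 6, 4, 8, 7, 9, 1, 3, 5]
After 9 (reverse(6, 9)): [2, 0, 6, 4, 8, 7, 5, 3, 1, 9]
After 10 (swap(5, 8)): [2, 0, 6, 4, 8, 1, 5, 3, 7, 9]
After 11 (swap(4, 1)): [2, 8, 6, 4, 0, 1, 5, 3, 7, 9]
After 12 (swap(0, 4)): [0, 8, 6, 4, 2, 1, 5, 3, 7, 9]
After 13 (rotate_left(7, 9, k=1)): [0, 8, 6, 4, 2, 1, 5, 7, 9, 3]
After 14 (swap(1, 5)): [0, 1, 6, 4, 2, 8, 5, 7, 9, 3]
After 15 (swap(5, 3)): [0, 1, 6, 8, 2, 4, 5, 7, 9, 3]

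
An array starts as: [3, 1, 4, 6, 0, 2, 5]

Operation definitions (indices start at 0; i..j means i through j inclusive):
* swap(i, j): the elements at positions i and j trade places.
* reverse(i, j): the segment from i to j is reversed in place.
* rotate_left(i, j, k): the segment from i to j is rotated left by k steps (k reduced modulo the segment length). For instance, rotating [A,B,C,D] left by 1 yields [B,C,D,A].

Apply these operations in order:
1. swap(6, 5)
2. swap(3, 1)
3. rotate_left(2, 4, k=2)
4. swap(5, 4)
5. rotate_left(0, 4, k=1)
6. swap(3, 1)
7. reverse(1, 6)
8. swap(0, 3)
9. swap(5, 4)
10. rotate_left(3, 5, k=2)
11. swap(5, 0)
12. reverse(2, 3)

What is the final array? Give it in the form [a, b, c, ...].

After 1 (swap(6, 5)): [3, 1, 4, 6, 0, 5, 2]
After 2 (swap(3, 1)): [3, 6, 4, 1, 0, 5, 2]
After 3 (rotate_left(2, 4, k=2)): [3, 6, 0, 4, 1, 5, 2]
After 4 (swap(5, 4)): [3, 6, 0, 4, 5, 1, 2]
After 5 (rotate_left(0, 4, k=1)): [6, 0, 4, 5, 3, 1, 2]
After 6 (swap(3, 1)): [6, 5, 4, 0, 3, 1, 2]
After 7 (reverse(1, 6)): [6, 2, 1, 3, 0, 4, 5]
After 8 (swap(0, 3)): [3, 2, 1, 6, 0, 4, 5]
After 9 (swap(5, 4)): [3, 2, 1, 6, 4, 0, 5]
After 10 (rotate_left(3, 5, k=2)): [3, 2, 1, 0, 6, 4, 5]
After 11 (swap(5, 0)): [4, 2, 1, 0, 6, 3, 5]
After 12 (reverse(2, 3)): [4, 2, 0, 1, 6, 3, 5]

Answer: [4, 2, 0, 1, 6, 3, 5]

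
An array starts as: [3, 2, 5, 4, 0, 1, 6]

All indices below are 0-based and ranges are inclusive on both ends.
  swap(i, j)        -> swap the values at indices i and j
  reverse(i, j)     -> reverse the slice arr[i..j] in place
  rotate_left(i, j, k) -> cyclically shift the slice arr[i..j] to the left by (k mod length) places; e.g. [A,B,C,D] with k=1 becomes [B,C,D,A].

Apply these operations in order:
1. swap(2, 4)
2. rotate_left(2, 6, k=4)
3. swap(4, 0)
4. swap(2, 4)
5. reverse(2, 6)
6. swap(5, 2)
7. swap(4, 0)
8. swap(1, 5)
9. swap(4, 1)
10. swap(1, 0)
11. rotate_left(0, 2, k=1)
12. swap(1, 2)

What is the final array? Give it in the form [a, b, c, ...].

After 1 (swap(2, 4)): [3, 2, 0, 4, 5, 1, 6]
After 2 (rotate_left(2, 6, k=4)): [3, 2, 6, 0, 4, 5, 1]
After 3 (swap(4, 0)): [4, 2, 6, 0, 3, 5, 1]
After 4 (swap(2, 4)): [4, 2, 3, 0, 6, 5, 1]
After 5 (reverse(2, 6)): [4, 2, 1, 5, 6, 0, 3]
After 6 (swap(5, 2)): [4, 2, 0, 5, 6, 1, 3]
After 7 (swap(4, 0)): [6, 2, 0, 5, 4, 1, 3]
After 8 (swap(1, 5)): [6, 1, 0, 5, 4, 2, 3]
After 9 (swap(4, 1)): [6, 4, 0, 5, 1, 2, 3]
After 10 (swap(1, 0)): [4, 6, 0, 5, 1, 2, 3]
After 11 (rotate_left(0, 2, k=1)): [6, 0, 4, 5, 1, 2, 3]
After 12 (swap(1, 2)): [6, 4, 0, 5, 1, 2, 3]

Answer: [6, 4, 0, 5, 1, 2, 3]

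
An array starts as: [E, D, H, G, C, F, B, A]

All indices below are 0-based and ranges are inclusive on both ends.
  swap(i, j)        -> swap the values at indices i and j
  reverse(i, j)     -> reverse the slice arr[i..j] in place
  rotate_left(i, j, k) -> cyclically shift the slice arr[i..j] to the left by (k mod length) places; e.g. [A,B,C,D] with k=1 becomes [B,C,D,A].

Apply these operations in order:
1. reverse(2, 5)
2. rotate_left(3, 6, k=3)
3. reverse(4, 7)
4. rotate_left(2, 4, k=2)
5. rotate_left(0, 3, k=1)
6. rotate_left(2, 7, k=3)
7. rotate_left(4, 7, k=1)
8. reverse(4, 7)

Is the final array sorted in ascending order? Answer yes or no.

Answer: no

Derivation:
After 1 (reverse(2, 5)): [E, D, F, C, G, H, B, A]
After 2 (rotate_left(3, 6, k=3)): [E, D, F, B, C, G, H, A]
After 3 (reverse(4, 7)): [E, D, F, B, A, H, G, C]
After 4 (rotate_left(2, 4, k=2)): [E, D, A, F, B, H, G, C]
After 5 (rotate_left(0, 3, k=1)): [D, A, F, E, B, H, G, C]
After 6 (rotate_left(2, 7, k=3)): [D, A, H, G, C, F, E, B]
After 7 (rotate_left(4, 7, k=1)): [D, A, H, G, F, E, B, C]
After 8 (reverse(4, 7)): [D, A, H, G, C, B, E, F]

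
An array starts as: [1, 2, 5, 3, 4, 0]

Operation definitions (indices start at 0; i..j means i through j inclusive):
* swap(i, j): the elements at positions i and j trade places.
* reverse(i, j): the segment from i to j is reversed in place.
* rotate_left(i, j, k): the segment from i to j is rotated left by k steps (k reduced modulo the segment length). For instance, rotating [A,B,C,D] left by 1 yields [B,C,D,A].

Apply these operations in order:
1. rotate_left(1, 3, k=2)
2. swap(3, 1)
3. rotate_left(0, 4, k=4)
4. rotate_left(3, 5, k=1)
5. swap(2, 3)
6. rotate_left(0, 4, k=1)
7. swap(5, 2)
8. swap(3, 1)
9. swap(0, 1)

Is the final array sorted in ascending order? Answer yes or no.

After 1 (rotate_left(1, 3, k=2)): [1, 3, 2, 5, 4, 0]
After 2 (swap(3, 1)): [1, 5, 2, 3, 4, 0]
After 3 (rotate_left(0, 4, k=4)): [4, 1, 5, 2, 3, 0]
After 4 (rotate_left(3, 5, k=1)): [4, 1, 5, 3, 0, 2]
After 5 (swap(2, 3)): [4, 1, 3, 5, 0, 2]
After 6 (rotate_left(0, 4, k=1)): [1, 3, 5, 0, 4, 2]
After 7 (swap(5, 2)): [1, 3, 2, 0, 4, 5]
After 8 (swap(3, 1)): [1, 0, 2, 3, 4, 5]
After 9 (swap(0, 1)): [0, 1, 2, 3, 4, 5]

Answer: yes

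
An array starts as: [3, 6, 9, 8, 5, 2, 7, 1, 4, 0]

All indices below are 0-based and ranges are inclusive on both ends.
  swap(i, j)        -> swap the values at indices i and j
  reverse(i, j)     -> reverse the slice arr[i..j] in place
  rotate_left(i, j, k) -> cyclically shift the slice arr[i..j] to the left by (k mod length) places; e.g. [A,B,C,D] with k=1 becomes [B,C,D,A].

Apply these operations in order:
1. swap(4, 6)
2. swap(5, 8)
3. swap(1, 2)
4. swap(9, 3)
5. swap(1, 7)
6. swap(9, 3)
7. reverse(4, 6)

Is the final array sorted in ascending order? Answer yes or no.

After 1 (swap(4, 6)): [3, 6, 9, 8, 7, 2, 5, 1, 4, 0]
After 2 (swap(5, 8)): [3, 6, 9, 8, 7, 4, 5, 1, 2, 0]
After 3 (swap(1, 2)): [3, 9, 6, 8, 7, 4, 5, 1, 2, 0]
After 4 (swap(9, 3)): [3, 9, 6, 0, 7, 4, 5, 1, 2, 8]
After 5 (swap(1, 7)): [3, 1, 6, 0, 7, 4, 5, 9, 2, 8]
After 6 (swap(9, 3)): [3, 1, 6, 8, 7, 4, 5, 9, 2, 0]
After 7 (reverse(4, 6)): [3, 1, 6, 8, 5, 4, 7, 9, 2, 0]

Answer: no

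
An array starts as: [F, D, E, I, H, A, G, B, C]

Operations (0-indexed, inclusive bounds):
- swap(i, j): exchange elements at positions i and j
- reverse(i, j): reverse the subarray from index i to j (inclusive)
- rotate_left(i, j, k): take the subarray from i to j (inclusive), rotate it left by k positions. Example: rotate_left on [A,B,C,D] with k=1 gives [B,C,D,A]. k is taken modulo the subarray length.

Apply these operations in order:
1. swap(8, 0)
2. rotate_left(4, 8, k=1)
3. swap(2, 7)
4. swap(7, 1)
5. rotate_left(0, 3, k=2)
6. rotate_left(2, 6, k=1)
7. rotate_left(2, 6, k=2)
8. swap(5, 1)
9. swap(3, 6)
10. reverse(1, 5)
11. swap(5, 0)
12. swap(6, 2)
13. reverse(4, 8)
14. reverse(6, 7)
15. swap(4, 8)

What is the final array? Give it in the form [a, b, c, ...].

After 1 (swap(8, 0)): [C, D, E, I, H, A, G, B, F]
After 2 (rotate_left(4, 8, k=1)): [C, D, E, I, A, G, B, F, H]
After 3 (swap(2, 7)): [C, D, F, I, A, G, B, E, H]
After 4 (swap(7, 1)): [C, E, F, I, A, G, B, D, H]
After 5 (rotate_left(0, 3, k=2)): [F, I, C, E, A, G, B, D, H]
After 6 (rotate_left(2, 6, k=1)): [F, I, E, A, G, B, C, D, H]
After 7 (rotate_left(2, 6, k=2)): [F, I, G, B, C, E, A, D, H]
After 8 (swap(5, 1)): [F, E, G, B, C, I, A, D, H]
After 9 (swap(3, 6)): [F, E, G, A, C, I, B, D, H]
After 10 (reverse(1, 5)): [F, I, C, A, G, E, B, D, H]
After 11 (swap(5, 0)): [E, I, C, A, G, F, B, D, H]
After 12 (swap(6, 2)): [E, I, B, A, G, F, C, D, H]
After 13 (reverse(4, 8)): [E, I, B, A, H, D, C, F, G]
After 14 (reverse(6, 7)): [E, I, B, A, H, D, F, C, G]
After 15 (swap(4, 8)): [E, I, B, A, G, D, F, C, H]

Answer: [E, I, B, A, G, D, F, C, H]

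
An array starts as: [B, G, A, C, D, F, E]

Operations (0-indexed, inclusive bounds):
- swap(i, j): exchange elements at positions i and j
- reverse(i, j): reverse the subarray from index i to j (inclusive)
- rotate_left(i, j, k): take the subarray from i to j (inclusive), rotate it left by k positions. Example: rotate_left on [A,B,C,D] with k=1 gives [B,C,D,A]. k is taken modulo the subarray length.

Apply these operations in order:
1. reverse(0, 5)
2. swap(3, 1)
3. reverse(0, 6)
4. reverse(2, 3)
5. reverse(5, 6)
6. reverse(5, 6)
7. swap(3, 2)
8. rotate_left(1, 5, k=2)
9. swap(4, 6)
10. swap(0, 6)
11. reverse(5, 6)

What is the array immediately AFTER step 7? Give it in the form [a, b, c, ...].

Answer: [E, B, G, D, C, A, F]

Derivation:
After 1 (reverse(0, 5)): [F, D, C, A, G, B, E]
After 2 (swap(3, 1)): [F, A, C, D, G, B, E]
After 3 (reverse(0, 6)): [E, B, G, D, C, A, F]
After 4 (reverse(2, 3)): [E, B, D, G, C, A, F]
After 5 (reverse(5, 6)): [E, B, D, G, C, F, A]
After 6 (reverse(5, 6)): [E, B, D, G, C, A, F]
After 7 (swap(3, 2)): [E, B, G, D, C, A, F]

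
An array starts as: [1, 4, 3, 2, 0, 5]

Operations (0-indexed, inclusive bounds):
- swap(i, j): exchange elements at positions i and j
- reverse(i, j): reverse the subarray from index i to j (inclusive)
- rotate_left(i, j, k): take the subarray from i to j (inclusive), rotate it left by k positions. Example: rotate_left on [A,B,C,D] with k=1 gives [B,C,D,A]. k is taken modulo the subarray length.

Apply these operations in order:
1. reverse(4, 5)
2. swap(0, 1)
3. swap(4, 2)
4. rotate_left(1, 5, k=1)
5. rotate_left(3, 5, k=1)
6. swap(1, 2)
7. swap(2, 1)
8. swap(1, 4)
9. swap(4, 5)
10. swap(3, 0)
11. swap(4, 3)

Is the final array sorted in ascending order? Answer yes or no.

After 1 (reverse(4, 5)): [1, 4, 3, 2, 5, 0]
After 2 (swap(0, 1)): [4, 1, 3, 2, 5, 0]
After 3 (swap(4, 2)): [4, 1, 5, 2, 3, 0]
After 4 (rotate_left(1, 5, k=1)): [4, 5, 2, 3, 0, 1]
After 5 (rotate_left(3, 5, k=1)): [4, 5, 2, 0, 1, 3]
After 6 (swap(1, 2)): [4, 2, 5, 0, 1, 3]
After 7 (swap(2, 1)): [4, 5, 2, 0, 1, 3]
After 8 (swap(1, 4)): [4, 1, 2, 0, 5, 3]
After 9 (swap(4, 5)): [4, 1, 2, 0, 3, 5]
After 10 (swap(3, 0)): [0, 1, 2, 4, 3, 5]
After 11 (swap(4, 3)): [0, 1, 2, 3, 4, 5]

Answer: yes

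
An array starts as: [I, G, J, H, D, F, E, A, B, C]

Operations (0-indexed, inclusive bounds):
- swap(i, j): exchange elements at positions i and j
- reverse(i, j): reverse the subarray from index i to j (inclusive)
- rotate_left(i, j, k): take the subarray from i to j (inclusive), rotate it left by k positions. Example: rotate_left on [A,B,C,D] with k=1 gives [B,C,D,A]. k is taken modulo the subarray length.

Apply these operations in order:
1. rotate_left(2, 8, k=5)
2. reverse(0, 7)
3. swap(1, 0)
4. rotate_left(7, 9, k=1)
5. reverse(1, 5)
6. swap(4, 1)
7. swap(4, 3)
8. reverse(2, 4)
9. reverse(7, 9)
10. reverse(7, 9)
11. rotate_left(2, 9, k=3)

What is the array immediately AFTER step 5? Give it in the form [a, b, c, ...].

After 1 (rotate_left(2, 8, k=5)): [I, G, A, B, J, H, D, F, E, C]
After 2 (reverse(0, 7)): [F, D, H, J, B, A, G, I, E, C]
After 3 (swap(1, 0)): [D, F, H, J, B, A, G, I, E, C]
After 4 (rotate_left(7, 9, k=1)): [D, F, H, J, B, A, G, E, C, I]
After 5 (reverse(1, 5)): [D, A, B, J, H, F, G, E, C, I]

Answer: [D, A, B, J, H, F, G, E, C, I]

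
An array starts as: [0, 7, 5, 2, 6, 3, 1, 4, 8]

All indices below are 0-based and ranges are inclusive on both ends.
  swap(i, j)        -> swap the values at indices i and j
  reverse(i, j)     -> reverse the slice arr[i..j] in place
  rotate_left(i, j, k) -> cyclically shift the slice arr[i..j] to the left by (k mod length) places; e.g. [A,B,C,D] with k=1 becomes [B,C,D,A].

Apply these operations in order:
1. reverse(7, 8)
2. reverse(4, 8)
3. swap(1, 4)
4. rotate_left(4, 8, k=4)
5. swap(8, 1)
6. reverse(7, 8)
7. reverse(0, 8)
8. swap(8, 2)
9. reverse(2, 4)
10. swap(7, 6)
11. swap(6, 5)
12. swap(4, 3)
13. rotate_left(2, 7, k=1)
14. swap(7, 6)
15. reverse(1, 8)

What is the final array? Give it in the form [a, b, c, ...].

After 1 (reverse(7, 8)): [0, 7, 5, 2, 6, 3, 1, 8, 4]
After 2 (reverse(4, 8)): [0, 7, 5, 2, 4, 8, 1, 3, 6]
After 3 (swap(1, 4)): [0, 4, 5, 2, 7, 8, 1, 3, 6]
After 4 (rotate_left(4, 8, k=4)): [0, 4, 5, 2, 6, 7, 8, 1, 3]
After 5 (swap(8, 1)): [0, 3, 5, 2, 6, 7, 8, 1, 4]
After 6 (reverse(7, 8)): [0, 3, 5, 2, 6, 7, 8, 4, 1]
After 7 (reverse(0, 8)): [1, 4, 8, 7, 6, 2, 5, 3, 0]
After 8 (swap(8, 2)): [1, 4, 0, 7, 6, 2, 5, 3, 8]
After 9 (reverse(2, 4)): [1, 4, 6, 7, 0, 2, 5, 3, 8]
After 10 (swap(7, 6)): [1, 4, 6, 7, 0, 2, 3, 5, 8]
After 11 (swap(6, 5)): [1, 4, 6, 7, 0, 3, 2, 5, 8]
After 12 (swap(4, 3)): [1, 4, 6, 0, 7, 3, 2, 5, 8]
After 13 (rotate_left(2, 7, k=1)): [1, 4, 0, 7, 3, 2, 5, 6, 8]
After 14 (swap(7, 6)): [1, 4, 0, 7, 3, 2, 6, 5, 8]
After 15 (reverse(1, 8)): [1, 8, 5, 6, 2, 3, 7, 0, 4]

Answer: [1, 8, 5, 6, 2, 3, 7, 0, 4]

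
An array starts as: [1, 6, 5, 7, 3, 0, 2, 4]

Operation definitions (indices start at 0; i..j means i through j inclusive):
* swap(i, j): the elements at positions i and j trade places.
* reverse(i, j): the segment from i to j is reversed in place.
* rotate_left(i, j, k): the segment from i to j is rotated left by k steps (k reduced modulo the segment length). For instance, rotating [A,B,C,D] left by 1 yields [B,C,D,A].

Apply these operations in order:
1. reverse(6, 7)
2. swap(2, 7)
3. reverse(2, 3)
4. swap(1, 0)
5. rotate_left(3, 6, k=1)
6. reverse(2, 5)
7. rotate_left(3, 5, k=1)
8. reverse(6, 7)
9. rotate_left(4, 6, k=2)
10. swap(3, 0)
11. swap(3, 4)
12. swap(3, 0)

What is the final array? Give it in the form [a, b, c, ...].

After 1 (reverse(6, 7)): [1, 6, 5, 7, 3, 0, 4, 2]
After 2 (swap(2, 7)): [1, 6, 2, 7, 3, 0, 4, 5]
After 3 (reverse(2, 3)): [1, 6, 7, 2, 3, 0, 4, 5]
After 4 (swap(1, 0)): [6, 1, 7, 2, 3, 0, 4, 5]
After 5 (rotate_left(3, 6, k=1)): [6, 1, 7, 3, 0, 4, 2, 5]
After 6 (reverse(2, 5)): [6, 1, 4, 0, 3, 7, 2, 5]
After 7 (rotate_left(3, 5, k=1)): [6, 1, 4, 3, 7, 0, 2, 5]
After 8 (reverse(6, 7)): [6, 1, 4, 3, 7, 0, 5, 2]
After 9 (rotate_left(4, 6, k=2)): [6, 1, 4, 3, 5, 7, 0, 2]
After 10 (swap(3, 0)): [3, 1, 4, 6, 5, 7, 0, 2]
After 11 (swap(3, 4)): [3, 1, 4, 5, 6, 7, 0, 2]
After 12 (swap(3, 0)): [5, 1, 4, 3, 6, 7, 0, 2]

Answer: [5, 1, 4, 3, 6, 7, 0, 2]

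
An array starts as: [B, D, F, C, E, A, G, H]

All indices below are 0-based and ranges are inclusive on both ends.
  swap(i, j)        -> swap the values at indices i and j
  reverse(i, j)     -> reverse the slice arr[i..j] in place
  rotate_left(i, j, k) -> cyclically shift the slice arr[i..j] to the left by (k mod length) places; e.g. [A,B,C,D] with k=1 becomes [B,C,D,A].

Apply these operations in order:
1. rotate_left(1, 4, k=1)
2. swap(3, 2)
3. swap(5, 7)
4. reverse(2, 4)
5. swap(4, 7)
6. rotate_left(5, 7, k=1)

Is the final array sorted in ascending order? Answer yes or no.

After 1 (rotate_left(1, 4, k=1)): [B, F, C, E, D, A, G, H]
After 2 (swap(3, 2)): [B, F, E, C, D, A, G, H]
After 3 (swap(5, 7)): [B, F, E, C, D, H, G, A]
After 4 (reverse(2, 4)): [B, F, D, C, E, H, G, A]
After 5 (swap(4, 7)): [B, F, D, C, A, H, G, E]
After 6 (rotate_left(5, 7, k=1)): [B, F, D, C, A, G, E, H]

Answer: no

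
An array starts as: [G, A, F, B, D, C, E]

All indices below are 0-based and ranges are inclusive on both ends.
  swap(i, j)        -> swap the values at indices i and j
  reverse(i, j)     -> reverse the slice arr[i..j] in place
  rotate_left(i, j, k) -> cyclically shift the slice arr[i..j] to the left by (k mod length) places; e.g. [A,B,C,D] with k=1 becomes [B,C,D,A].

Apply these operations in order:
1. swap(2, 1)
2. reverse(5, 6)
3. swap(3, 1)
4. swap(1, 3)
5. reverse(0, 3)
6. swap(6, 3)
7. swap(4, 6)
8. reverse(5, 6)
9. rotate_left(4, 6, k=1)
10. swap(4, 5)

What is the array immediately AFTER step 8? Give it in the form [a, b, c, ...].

After 1 (swap(2, 1)): [G, F, A, B, D, C, E]
After 2 (reverse(5, 6)): [G, F, A, B, D, E, C]
After 3 (swap(3, 1)): [G, B, A, F, D, E, C]
After 4 (swap(1, 3)): [G, F, A, B, D, E, C]
After 5 (reverse(0, 3)): [B, A, F, G, D, E, C]
After 6 (swap(6, 3)): [B, A, F, C, D, E, G]
After 7 (swap(4, 6)): [B, A, F, C, G, E, D]
After 8 (reverse(5, 6)): [B, A, F, C, G, D, E]

Answer: [B, A, F, C, G, D, E]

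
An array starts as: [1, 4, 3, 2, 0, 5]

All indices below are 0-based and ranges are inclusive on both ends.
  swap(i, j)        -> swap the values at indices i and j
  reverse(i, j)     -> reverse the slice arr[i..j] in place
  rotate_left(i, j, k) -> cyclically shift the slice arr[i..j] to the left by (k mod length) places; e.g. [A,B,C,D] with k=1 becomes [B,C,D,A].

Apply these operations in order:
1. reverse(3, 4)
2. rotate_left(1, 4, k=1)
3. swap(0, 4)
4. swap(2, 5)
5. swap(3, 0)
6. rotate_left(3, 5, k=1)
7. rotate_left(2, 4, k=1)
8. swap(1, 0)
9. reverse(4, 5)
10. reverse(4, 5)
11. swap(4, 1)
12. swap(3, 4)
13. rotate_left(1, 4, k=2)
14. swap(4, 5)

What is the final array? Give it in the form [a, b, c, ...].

Answer: [3, 2, 0, 5, 4, 1]

Derivation:
After 1 (reverse(3, 4)): [1, 4, 3, 0, 2, 5]
After 2 (rotate_left(1, 4, k=1)): [1, 3, 0, 2, 4, 5]
After 3 (swap(0, 4)): [4, 3, 0, 2, 1, 5]
After 4 (swap(2, 5)): [4, 3, 5, 2, 1, 0]
After 5 (swap(3, 0)): [2, 3, 5, 4, 1, 0]
After 6 (rotate_left(3, 5, k=1)): [2, 3, 5, 1, 0, 4]
After 7 (rotate_left(2, 4, k=1)): [2, 3, 1, 0, 5, 4]
After 8 (swap(1, 0)): [3, 2, 1, 0, 5, 4]
After 9 (reverse(4, 5)): [3, 2, 1, 0, 4, 5]
After 10 (reverse(4, 5)): [3, 2, 1, 0, 5, 4]
After 11 (swap(4, 1)): [3, 5, 1, 0, 2, 4]
After 12 (swap(3, 4)): [3, 5, 1, 2, 0, 4]
After 13 (rotate_left(1, 4, k=2)): [3, 2, 0, 5, 1, 4]
After 14 (swap(4, 5)): [3, 2, 0, 5, 4, 1]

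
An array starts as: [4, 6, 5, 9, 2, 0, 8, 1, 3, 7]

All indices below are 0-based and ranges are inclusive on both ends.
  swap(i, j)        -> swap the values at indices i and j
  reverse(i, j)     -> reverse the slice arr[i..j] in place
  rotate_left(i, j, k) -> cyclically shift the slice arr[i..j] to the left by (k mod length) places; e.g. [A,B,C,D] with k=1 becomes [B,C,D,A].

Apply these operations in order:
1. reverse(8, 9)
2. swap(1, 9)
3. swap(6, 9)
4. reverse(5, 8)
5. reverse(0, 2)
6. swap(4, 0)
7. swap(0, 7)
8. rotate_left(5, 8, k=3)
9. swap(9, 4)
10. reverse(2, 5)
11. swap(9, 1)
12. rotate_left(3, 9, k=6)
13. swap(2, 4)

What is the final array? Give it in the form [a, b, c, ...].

After 1 (reverse(8, 9)): [4, 6, 5, 9, 2, 0, 8, 1, 7, 3]
After 2 (swap(1, 9)): [4, 3, 5, 9, 2, 0, 8, 1, 7, 6]
After 3 (swap(6, 9)): [4, 3, 5, 9, 2, 0, 6, 1, 7, 8]
After 4 (reverse(5, 8)): [4, 3, 5, 9, 2, 7, 1, 6, 0, 8]
After 5 (reverse(0, 2)): [5, 3, 4, 9, 2, 7, 1, 6, 0, 8]
After 6 (swap(4, 0)): [2, 3, 4, 9, 5, 7, 1, 6, 0, 8]
After 7 (swap(0, 7)): [6, 3, 4, 9, 5, 7, 1, 2, 0, 8]
After 8 (rotate_left(5, 8, k=3)): [6, 3, 4, 9, 5, 0, 7, 1, 2, 8]
After 9 (swap(9, 4)): [6, 3, 4, 9, 8, 0, 7, 1, 2, 5]
After 10 (reverse(2, 5)): [6, 3, 0, 8, 9, 4, 7, 1, 2, 5]
After 11 (swap(9, 1)): [6, 5, 0, 8, 9, 4, 7, 1, 2, 3]
After 12 (rotate_left(3, 9, k=6)): [6, 5, 0, 3, 8, 9, 4, 7, 1, 2]
After 13 (swap(2, 4)): [6, 5, 8, 3, 0, 9, 4, 7, 1, 2]

Answer: [6, 5, 8, 3, 0, 9, 4, 7, 1, 2]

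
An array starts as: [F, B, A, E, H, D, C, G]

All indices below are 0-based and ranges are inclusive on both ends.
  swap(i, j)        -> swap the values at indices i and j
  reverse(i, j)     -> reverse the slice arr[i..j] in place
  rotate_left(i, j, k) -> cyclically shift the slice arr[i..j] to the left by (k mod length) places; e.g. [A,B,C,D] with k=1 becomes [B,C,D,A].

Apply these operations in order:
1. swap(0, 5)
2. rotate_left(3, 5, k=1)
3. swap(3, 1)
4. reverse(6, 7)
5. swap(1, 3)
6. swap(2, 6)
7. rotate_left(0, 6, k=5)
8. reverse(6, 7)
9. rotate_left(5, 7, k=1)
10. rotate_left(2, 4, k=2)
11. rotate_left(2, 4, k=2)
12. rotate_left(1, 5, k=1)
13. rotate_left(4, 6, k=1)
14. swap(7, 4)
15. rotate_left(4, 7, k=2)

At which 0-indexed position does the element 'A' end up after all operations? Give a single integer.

After 1 (swap(0, 5)): [D, B, A, E, H, F, C, G]
After 2 (rotate_left(3, 5, k=1)): [D, B, A, H, F, E, C, G]
After 3 (swap(3, 1)): [D, H, A, B, F, E, C, G]
After 4 (reverse(6, 7)): [D, H, A, B, F, E, G, C]
After 5 (swap(1, 3)): [D, B, A, H, F, E, G, C]
After 6 (swap(2, 6)): [D, B, G, H, F, E, A, C]
After 7 (rotate_left(0, 6, k=5)): [E, A, D, B, G, H, F, C]
After 8 (reverse(6, 7)): [E, A, D, B, G, H, C, F]
After 9 (rotate_left(5, 7, k=1)): [E, A, D, B, G, C, F, H]
After 10 (rotate_left(2, 4, k=2)): [E, A, G, D, B, C, F, H]
After 11 (rotate_left(2, 4, k=2)): [E, A, B, G, D, C, F, H]
After 12 (rotate_left(1, 5, k=1)): [E, B, G, D, C, A, F, H]
After 13 (rotate_left(4, 6, k=1)): [E, B, G, D, A, F, C, H]
After 14 (swap(7, 4)): [E, B, G, D, H, F, C, A]
After 15 (rotate_left(4, 7, k=2)): [E, B, G, D, C, A, H, F]

Answer: 5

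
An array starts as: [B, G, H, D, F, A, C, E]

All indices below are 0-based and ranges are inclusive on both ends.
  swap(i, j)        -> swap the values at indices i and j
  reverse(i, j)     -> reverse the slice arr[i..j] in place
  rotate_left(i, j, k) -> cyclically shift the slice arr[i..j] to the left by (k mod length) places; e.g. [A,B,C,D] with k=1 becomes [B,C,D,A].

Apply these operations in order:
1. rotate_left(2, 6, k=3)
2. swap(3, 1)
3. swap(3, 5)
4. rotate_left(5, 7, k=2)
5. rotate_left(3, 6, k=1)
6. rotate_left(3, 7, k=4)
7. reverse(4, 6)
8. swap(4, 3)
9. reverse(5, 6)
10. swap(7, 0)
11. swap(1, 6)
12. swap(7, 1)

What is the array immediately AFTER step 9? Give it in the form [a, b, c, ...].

After 1 (rotate_left(2, 6, k=3)): [B, G, A, C, H, D, F, E]
After 2 (swap(3, 1)): [B, C, A, G, H, D, F, E]
After 3 (swap(3, 5)): [B, C, A, D, H, G, F, E]
After 4 (rotate_left(5, 7, k=2)): [B, C, A, D, H, E, G, F]
After 5 (rotate_left(3, 6, k=1)): [B, C, A, H, E, G, D, F]
After 6 (rotate_left(3, 7, k=4)): [B, C, A, F, H, E, G, D]
After 7 (reverse(4, 6)): [B, C, A, F, G, E, H, D]
After 8 (swap(4, 3)): [B, C, A, G, F, E, H, D]
After 9 (reverse(5, 6)): [B, C, A, G, F, H, E, D]

Answer: [B, C, A, G, F, H, E, D]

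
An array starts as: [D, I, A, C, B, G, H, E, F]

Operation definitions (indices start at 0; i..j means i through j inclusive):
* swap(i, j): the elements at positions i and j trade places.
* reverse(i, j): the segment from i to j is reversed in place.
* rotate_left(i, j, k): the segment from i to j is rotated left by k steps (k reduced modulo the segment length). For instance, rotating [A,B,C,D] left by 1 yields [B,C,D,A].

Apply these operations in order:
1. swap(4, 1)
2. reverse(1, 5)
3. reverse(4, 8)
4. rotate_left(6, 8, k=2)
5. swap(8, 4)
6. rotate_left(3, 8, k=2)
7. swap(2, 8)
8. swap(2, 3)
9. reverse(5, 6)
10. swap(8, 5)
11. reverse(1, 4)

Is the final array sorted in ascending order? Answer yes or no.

Answer: no

Derivation:
After 1 (swap(4, 1)): [D, B, A, C, I, G, H, E, F]
After 2 (reverse(1, 5)): [D, G, I, C, A, B, H, E, F]
After 3 (reverse(4, 8)): [D, G, I, C, F, E, H, B, A]
After 4 (rotate_left(6, 8, k=2)): [D, G, I, C, F, E, A, H, B]
After 5 (swap(8, 4)): [D, G, I, C, B, E, A, H, F]
After 6 (rotate_left(3, 8, k=2)): [D, G, I, E, A, H, F, C, B]
After 7 (swap(2, 8)): [D, G, B, E, A, H, F, C, I]
After 8 (swap(2, 3)): [D, G, E, B, A, H, F, C, I]
After 9 (reverse(5, 6)): [D, G, E, B, A, F, H, C, I]
After 10 (swap(8, 5)): [D, G, E, B, A, I, H, C, F]
After 11 (reverse(1, 4)): [D, A, B, E, G, I, H, C, F]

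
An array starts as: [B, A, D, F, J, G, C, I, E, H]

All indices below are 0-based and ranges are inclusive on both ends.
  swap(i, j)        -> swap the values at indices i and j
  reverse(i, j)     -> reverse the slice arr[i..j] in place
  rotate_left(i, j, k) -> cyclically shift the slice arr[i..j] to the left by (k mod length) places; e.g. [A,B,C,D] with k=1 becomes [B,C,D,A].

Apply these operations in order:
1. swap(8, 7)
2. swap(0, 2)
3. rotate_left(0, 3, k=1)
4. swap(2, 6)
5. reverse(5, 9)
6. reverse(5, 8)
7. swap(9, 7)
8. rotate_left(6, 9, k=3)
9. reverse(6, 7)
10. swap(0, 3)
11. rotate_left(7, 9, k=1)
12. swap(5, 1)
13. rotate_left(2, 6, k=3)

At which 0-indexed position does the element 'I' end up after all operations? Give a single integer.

Answer: 9

Derivation:
After 1 (swap(8, 7)): [B, A, D, F, J, G, C, E, I, H]
After 2 (swap(0, 2)): [D, A, B, F, J, G, C, E, I, H]
After 3 (rotate_left(0, 3, k=1)): [A, B, F, D, J, G, C, E, I, H]
After 4 (swap(2, 6)): [A, B, C, D, J, G, F, E, I, H]
After 5 (reverse(5, 9)): [A, B, C, D, J, H, I, E, F, G]
After 6 (reverse(5, 8)): [A, B, C, D, J, F, E, I, H, G]
After 7 (swap(9, 7)): [A, B, C, D, J, F, E, G, H, I]
After 8 (rotate_left(6, 9, k=3)): [A, B, C, D, J, F, I, E, G, H]
After 9 (reverse(6, 7)): [A, B, C, D, J, F, E, I, G, H]
After 10 (swap(0, 3)): [D, B, C, A, J, F, E, I, G, H]
After 11 (rotate_left(7, 9, k=1)): [D, B, C, A, J, F, E, G, H, I]
After 12 (swap(5, 1)): [D, F, C, A, J, B, E, G, H, I]
After 13 (rotate_left(2, 6, k=3)): [D, F, B, E, C, A, J, G, H, I]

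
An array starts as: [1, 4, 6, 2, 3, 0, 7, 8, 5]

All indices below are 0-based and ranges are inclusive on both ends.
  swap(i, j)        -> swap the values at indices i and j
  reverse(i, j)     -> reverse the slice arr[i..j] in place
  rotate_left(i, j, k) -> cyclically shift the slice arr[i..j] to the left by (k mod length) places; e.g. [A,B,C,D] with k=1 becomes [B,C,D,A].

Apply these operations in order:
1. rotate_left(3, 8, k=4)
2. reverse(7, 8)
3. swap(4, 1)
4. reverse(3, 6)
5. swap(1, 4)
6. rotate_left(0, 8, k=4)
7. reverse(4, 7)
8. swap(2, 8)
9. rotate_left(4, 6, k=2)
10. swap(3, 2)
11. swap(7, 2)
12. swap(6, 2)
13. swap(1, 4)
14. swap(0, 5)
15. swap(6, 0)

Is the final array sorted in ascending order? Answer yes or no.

Answer: yes

Derivation:
After 1 (rotate_left(3, 8, k=4)): [1, 4, 6, 8, 5, 2, 3, 0, 7]
After 2 (reverse(7, 8)): [1, 4, 6, 8, 5, 2, 3, 7, 0]
After 3 (swap(4, 1)): [1, 5, 6, 8, 4, 2, 3, 7, 0]
After 4 (reverse(3, 6)): [1, 5, 6, 3, 2, 4, 8, 7, 0]
After 5 (swap(1, 4)): [1, 2, 6, 3, 5, 4, 8, 7, 0]
After 6 (rotate_left(0, 8, k=4)): [5, 4, 8, 7, 0, 1, 2, 6, 3]
After 7 (reverse(4, 7)): [5, 4, 8, 7, 6, 2, 1, 0, 3]
After 8 (swap(2, 8)): [5, 4, 3, 7, 6, 2, 1, 0, 8]
After 9 (rotate_left(4, 6, k=2)): [5, 4, 3, 7, 1, 6, 2, 0, 8]
After 10 (swap(3, 2)): [5, 4, 7, 3, 1, 6, 2, 0, 8]
After 11 (swap(7, 2)): [5, 4, 0, 3, 1, 6, 2, 7, 8]
After 12 (swap(6, 2)): [5, 4, 2, 3, 1, 6, 0, 7, 8]
After 13 (swap(1, 4)): [5, 1, 2, 3, 4, 6, 0, 7, 8]
After 14 (swap(0, 5)): [6, 1, 2, 3, 4, 5, 0, 7, 8]
After 15 (swap(6, 0)): [0, 1, 2, 3, 4, 5, 6, 7, 8]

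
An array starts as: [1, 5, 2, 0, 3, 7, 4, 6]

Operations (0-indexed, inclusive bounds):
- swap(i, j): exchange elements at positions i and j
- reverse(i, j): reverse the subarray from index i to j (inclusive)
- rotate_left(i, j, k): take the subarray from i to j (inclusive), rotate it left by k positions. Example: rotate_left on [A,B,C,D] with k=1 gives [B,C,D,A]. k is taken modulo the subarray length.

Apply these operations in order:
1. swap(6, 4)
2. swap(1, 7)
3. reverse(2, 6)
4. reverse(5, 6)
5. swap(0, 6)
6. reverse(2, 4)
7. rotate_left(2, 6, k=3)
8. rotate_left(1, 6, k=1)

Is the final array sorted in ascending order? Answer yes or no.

After 1 (swap(6, 4)): [1, 5, 2, 0, 4, 7, 3, 6]
After 2 (swap(1, 7)): [1, 6, 2, 0, 4, 7, 3, 5]
After 3 (reverse(2, 6)): [1, 6, 3, 7, 4, 0, 2, 5]
After 4 (reverse(5, 6)): [1, 6, 3, 7, 4, 2, 0, 5]
After 5 (swap(0, 6)): [0, 6, 3, 7, 4, 2, 1, 5]
After 6 (reverse(2, 4)): [0, 6, 4, 7, 3, 2, 1, 5]
After 7 (rotate_left(2, 6, k=3)): [0, 6, 2, 1, 4, 7, 3, 5]
After 8 (rotate_left(1, 6, k=1)): [0, 2, 1, 4, 7, 3, 6, 5]

Answer: no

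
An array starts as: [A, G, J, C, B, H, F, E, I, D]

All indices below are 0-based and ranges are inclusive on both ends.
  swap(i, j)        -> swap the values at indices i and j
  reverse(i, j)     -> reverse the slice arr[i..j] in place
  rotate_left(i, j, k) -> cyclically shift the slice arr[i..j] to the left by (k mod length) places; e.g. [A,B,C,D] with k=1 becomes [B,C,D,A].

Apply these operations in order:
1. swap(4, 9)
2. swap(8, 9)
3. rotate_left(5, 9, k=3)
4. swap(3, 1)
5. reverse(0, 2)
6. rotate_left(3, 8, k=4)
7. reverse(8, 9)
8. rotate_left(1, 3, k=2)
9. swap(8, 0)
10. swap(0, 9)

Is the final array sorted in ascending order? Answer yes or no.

Answer: no

Derivation:
After 1 (swap(4, 9)): [A, G, J, C, D, H, F, E, I, B]
After 2 (swap(8, 9)): [A, G, J, C, D, H, F, E, B, I]
After 3 (rotate_left(5, 9, k=3)): [A, G, J, C, D, B, I, H, F, E]
After 4 (swap(3, 1)): [A, C, J, G, D, B, I, H, F, E]
After 5 (reverse(0, 2)): [J, C, A, G, D, B, I, H, F, E]
After 6 (rotate_left(3, 8, k=4)): [J, C, A, H, F, G, D, B, I, E]
After 7 (reverse(8, 9)): [J, C, A, H, F, G, D, B, E, I]
After 8 (rotate_left(1, 3, k=2)): [J, H, C, A, F, G, D, B, E, I]
After 9 (swap(8, 0)): [E, H, C, A, F, G, D, B, J, I]
After 10 (swap(0, 9)): [I, H, C, A, F, G, D, B, J, E]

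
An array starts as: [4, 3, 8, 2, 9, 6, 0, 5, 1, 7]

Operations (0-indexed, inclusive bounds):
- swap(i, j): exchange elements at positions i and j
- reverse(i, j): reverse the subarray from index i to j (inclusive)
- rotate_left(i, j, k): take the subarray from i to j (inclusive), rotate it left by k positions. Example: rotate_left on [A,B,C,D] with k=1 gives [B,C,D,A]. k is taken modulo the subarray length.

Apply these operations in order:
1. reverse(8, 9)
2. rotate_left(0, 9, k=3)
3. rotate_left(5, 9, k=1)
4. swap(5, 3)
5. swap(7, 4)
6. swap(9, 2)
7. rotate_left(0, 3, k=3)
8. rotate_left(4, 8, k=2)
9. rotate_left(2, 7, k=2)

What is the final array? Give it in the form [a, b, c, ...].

After 1 (reverse(8, 9)): [4, 3, 8, 2, 9, 6, 0, 5, 7, 1]
After 2 (rotate_left(0, 9, k=3)): [2, 9, 6, 0, 5, 7, 1, 4, 3, 8]
After 3 (rotate_left(5, 9, k=1)): [2, 9, 6, 0, 5, 1, 4, 3, 8, 7]
After 4 (swap(5, 3)): [2, 9, 6, 1, 5, 0, 4, 3, 8, 7]
After 5 (swap(7, 4)): [2, 9, 6, 1, 3, 0, 4, 5, 8, 7]
After 6 (swap(9, 2)): [2, 9, 7, 1, 3, 0, 4, 5, 8, 6]
After 7 (rotate_left(0, 3, k=3)): [1, 2, 9, 7, 3, 0, 4, 5, 8, 6]
After 8 (rotate_left(4, 8, k=2)): [1, 2, 9, 7, 4, 5, 8, 3, 0, 6]
After 9 (rotate_left(2, 7, k=2)): [1, 2, 4, 5, 8, 3, 9, 7, 0, 6]

Answer: [1, 2, 4, 5, 8, 3, 9, 7, 0, 6]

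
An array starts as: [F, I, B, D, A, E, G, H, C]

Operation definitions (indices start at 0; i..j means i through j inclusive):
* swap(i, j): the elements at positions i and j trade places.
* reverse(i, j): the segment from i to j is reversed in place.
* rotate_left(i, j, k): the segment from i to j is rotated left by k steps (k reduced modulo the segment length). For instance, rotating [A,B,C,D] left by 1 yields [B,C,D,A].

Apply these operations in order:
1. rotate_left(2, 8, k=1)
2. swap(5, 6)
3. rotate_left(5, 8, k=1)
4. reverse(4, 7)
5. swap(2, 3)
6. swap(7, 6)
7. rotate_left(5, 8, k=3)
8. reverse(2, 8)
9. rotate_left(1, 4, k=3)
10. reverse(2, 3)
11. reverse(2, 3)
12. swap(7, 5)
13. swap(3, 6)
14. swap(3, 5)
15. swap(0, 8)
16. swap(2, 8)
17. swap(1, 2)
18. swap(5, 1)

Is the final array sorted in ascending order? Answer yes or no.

After 1 (rotate_left(2, 8, k=1)): [F, I, D, A, E, G, H, C, B]
After 2 (swap(5, 6)): [F, I, D, A, E, H, G, C, B]
After 3 (rotate_left(5, 8, k=1)): [F, I, D, A, E, G, C, B, H]
After 4 (reverse(4, 7)): [F, I, D, A, B, C, G, E, H]
After 5 (swap(2, 3)): [F, I, A, D, B, C, G, E, H]
After 6 (swap(7, 6)): [F, I, A, D, B, C, E, G, H]
After 7 (rotate_left(5, 8, k=3)): [F, I, A, D, B, H, C, E, G]
After 8 (reverse(2, 8)): [F, I, G, E, C, H, B, D, A]
After 9 (rotate_left(1, 4, k=3)): [F, C, I, G, E, H, B, D, A]
After 10 (reverse(2, 3)): [F, C, G, I, E, H, B, D, A]
After 11 (reverse(2, 3)): [F, C, I, G, E, H, B, D, A]
After 12 (swap(7, 5)): [F, C, I, G, E, D, B, H, A]
After 13 (swap(3, 6)): [F, C, I, B, E, D, G, H, A]
After 14 (swap(3, 5)): [F, C, I, D, E, B, G, H, A]
After 15 (swap(0, 8)): [A, C, I, D, E, B, G, H, F]
After 16 (swap(2, 8)): [A, C, F, D, E, B, G, H, I]
After 17 (swap(1, 2)): [A, F, C, D, E, B, G, H, I]
After 18 (swap(5, 1)): [A, B, C, D, E, F, G, H, I]

Answer: yes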